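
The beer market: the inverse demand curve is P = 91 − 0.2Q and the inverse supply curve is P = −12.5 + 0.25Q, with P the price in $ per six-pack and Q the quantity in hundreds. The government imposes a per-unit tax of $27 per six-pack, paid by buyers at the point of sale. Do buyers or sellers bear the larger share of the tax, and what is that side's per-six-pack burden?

Inverting to Q(P) form: Qd = 455 − 5P; Qs = 4P + 50.
Before the tax: set 455 − 5P = 4P + 50 → P* = $45, Q* = 230.
With the tax collected from buyers, demand (in seller-price terms) shifts: Qd = 455 − 5(P + 27).
New equilibrium: buyers pay $57, sellers receive $30, Q = 170. (Wedge: Pb − Ps = 27.)
Per-six-pack burden: buyers $12, sellers $15.
Sellers take the larger share because supply is less price-elastic here (demand slope 5 vs supply slope 4).
The less price-elastic side of the market bears the larger share of a per-unit tax.

Sellers bear the larger share: $15 per six-pack.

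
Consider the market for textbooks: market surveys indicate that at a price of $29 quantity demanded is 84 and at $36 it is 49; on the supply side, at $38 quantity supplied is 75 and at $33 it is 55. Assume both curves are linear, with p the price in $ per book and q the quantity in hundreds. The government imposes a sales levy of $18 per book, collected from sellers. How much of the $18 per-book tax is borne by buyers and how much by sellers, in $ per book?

Demand slope: (49 − 84)/(36 − 29) = -5, so qd = 229 − 5p.
Supply slope: (55 − 75)/(33 − 38) = 4, so qs = 4p − 77.
Without the tax, 229 − 5p = 4p − 77 gives 9p = 306, so p* = $34 and q* = 59.
With the tax collected from sellers, supply shifts: qs = 4(p − 18) − 77.
New equilibrium: buyers pay $42, sellers receive $24, q = 19. (Wedge: pb − ps = 18.)
Burden on buyers: $8; on sellers: $10. (They sum to $18.)
The less price-elastic side of the market bears the larger share of a per-unit tax.

Buyers bear $8 per book; sellers bear $10 per book.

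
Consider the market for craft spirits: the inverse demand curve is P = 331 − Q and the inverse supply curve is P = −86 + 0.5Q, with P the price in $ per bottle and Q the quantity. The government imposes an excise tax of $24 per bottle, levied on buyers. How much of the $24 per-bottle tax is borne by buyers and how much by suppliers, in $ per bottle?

Buyers bear $16 per bottle; suppliers bear $8 per bottle.

Rewrite in direct form: Qd = 331 − P and Qs = 2P + 172.
Without the tax, 331 − P = 2P + 172 gives 3P = 159, so P* = $53 and Q* = 278.
With the tax collected from buyers, demand (in seller-price terms) shifts: Qd = 331 − (P + 24).
Solving gives Q = 262 with buyers paying $69 and suppliers receiving $45 (the $24 wedge).
Burden on buyers: $16; on suppliers: $8. (They sum to $24.)
The less price-elastic side of the market bears the larger share of a per-unit tax.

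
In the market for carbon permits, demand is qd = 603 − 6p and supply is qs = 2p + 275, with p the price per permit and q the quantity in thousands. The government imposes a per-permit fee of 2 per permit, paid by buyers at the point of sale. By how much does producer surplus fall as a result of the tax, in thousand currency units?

Before the tax: set 603 − 6p = 2p + 275 → p* = 41, q* = 357.
With the tax collected from buyers, demand (in seller-price terms) shifts: qd = 603 − 6(p + 2).
New equilibrium: buyers pay 41.5, producers receive 39.5, q = 354. (Wedge: pb − ps = 2.)
ΔPS is the trapezoid between Q = 354 and Q = 357 of height 1.5: ½ · (357 + 354) · 1.5 = 533.25.

Producer surplus falls by 533.25 thousand.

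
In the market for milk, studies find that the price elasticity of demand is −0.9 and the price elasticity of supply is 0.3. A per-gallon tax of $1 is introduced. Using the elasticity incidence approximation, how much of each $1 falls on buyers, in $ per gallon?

Incidence ratio: buyers' share ≈ εs / (εs + |εd|) = 0.3 / (0.3 + 0.9) = 0.25.
So buyers bear ≈ 0.25 × $1 = $0.25; suppliers bear $0.75.

Buyers bear ≈ $0.25 per gallon.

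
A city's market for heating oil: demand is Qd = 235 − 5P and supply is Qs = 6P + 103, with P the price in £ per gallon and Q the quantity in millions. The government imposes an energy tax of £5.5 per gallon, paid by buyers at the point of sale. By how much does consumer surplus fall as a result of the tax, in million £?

Before the tax: set 235 − 5P = 6P + 103 → P* = £12, Q* = 175.
With the tax collected from buyers, demand (in seller-price terms) shifts: Qd = 235 − 5(P + 5.5).
Solving gives Q = 160 with buyers paying £15 and producers receiving £9.5 (the £5.5 wedge).
ΔCS is the trapezoid between Q = 160 and Q = 175 of height £3: ½ · (175 + 160) · 3 = £502.5.

Consumer surplus falls by £502.5 million.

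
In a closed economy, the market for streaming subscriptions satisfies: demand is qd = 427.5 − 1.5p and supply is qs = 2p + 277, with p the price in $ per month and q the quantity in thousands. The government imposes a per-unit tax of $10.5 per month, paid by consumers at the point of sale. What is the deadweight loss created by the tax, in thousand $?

Deadweight loss = $47.25 thousand.

Without the tax, 427.5 − 1.5p = 2p + 277 gives 3.5p = 150.5, so p* = $43 and q* = 363.
With the tax collected from consumers, demand (in seller-price terms) shifts: qd = 427.5 − 1.5(p + 10.5).
New equilibrium: consumers pay $49, producers receive $38.5, q = 354. (Wedge: pb − ps = 10.5.)
Quantity falls by |ΔQ| = |363 − 354| = 9.
DWL = ½ · t · |ΔQ| = ½ · 10.5 · 9 = $47.25.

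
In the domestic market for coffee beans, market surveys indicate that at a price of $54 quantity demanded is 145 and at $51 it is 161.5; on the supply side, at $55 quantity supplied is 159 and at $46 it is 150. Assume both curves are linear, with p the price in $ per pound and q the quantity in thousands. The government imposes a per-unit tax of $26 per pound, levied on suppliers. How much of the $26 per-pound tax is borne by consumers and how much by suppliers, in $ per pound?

Demand slope: (161.5 − 145)/(51 − 54) = -5.5, so qd = 442 − 5.5p.
Supply slope: (150 − 159)/(46 − 55) = 1, so qs = p + 104.
Without the tax, 442 − 5.5p = p + 104 gives 6.5p = 338, so p* = $52 and q* = 156.
With the tax collected from suppliers, supply shifts: qs = (p − 26) + 104.
New equilibrium: consumers pay $56, suppliers receive $30, q = 134. (Wedge: pb − ps = 26.)
Burden on consumers: $4; on suppliers: $22. (They sum to $26.)
The less price-elastic side of the market bears the larger share of a per-unit tax.

Consumers bear $4 per pound; suppliers bear $22 per pound.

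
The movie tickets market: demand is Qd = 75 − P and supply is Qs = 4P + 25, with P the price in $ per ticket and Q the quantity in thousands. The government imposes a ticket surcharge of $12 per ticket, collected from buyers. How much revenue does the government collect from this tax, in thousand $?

Without the tax, 75 − P = 4P + 25 gives 5P = 50, so P* = $10 and Q* = 65.
With the tax collected from buyers, demand (in seller-price terms) shifts: Qd = 75 − (P + 12).
New equilibrium: buyers pay $19.6, sellers receive $7.6, Q = 55.4. (Wedge: Pb − Ps = 12.)
Revenue = t · Q = 12 · 55.4 = $664.8.

Tax revenue = $664.8 thousand.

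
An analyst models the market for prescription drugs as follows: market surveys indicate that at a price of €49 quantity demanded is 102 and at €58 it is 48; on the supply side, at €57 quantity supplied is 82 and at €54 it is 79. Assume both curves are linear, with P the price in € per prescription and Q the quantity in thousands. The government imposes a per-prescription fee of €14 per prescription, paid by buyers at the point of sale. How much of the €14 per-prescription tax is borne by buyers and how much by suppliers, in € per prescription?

Demand slope: (48 − 102)/(58 − 49) = -6, so Qd = 396 − 6P.
Supply slope: (79 − 82)/(54 − 57) = 1, so Qs = P + 25.
Without the tax, 396 − 6P = P + 25 gives 7P = 371, so P* = €53 and Q* = 78.
With the tax collected from buyers, demand (in seller-price terms) shifts: Qd = 396 − 6(P + 14).
New equilibrium: buyers pay €55, suppliers receive €41, Q = 66. (Wedge: Pb − Ps = 14.)
Burden on buyers: €2; on suppliers: €12. (They sum to €14.)
The less price-elastic side of the market bears the larger share of a per-unit tax.

Buyers bear €2 per prescription; suppliers bear €12 per prescription.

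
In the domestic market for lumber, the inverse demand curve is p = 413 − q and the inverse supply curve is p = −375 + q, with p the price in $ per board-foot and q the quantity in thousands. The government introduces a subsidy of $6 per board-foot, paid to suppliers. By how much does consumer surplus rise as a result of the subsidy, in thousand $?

Consumer surplus rises by $1186.5 thousand.

Inverting to q(p) form: qd = 413 − p; qs = p + 375.
Before the subsidy: set 413 − p = p + 375 → p* = $19, q* = 394.
With a per-unit subsidy paid to suppliers, each receives p + 6 per unit sold, so supply becomes qs = (p + 6) + 375.
New equilibrium: buyers pay $16, suppliers receive $22, q = 397. (Wedge: pb − ps = −6.)
ΔCS is the trapezoid between Q = 397 and Q = 394 of height $3: ½ · (394 + 397) · 3 = $1186.5.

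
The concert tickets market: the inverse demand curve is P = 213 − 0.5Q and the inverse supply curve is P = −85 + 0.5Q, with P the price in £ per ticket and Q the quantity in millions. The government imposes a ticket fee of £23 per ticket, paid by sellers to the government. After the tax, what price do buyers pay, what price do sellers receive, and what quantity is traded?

Rewrite in direct form: Qd = 426 − 2P and Qs = 2P + 170.
Before the tax: set 426 − 2P = 2P + 170 → P* = £64, Q* = 298.
With the tax collected from sellers, supply shifts: Qs = 2(P − 23) + 170.
New equilibrium: buyers pay £75.5, sellers receive £52.5, Q = 275. (Wedge: Pb − Ps = 23.)

Buyers pay £75.5; sellers receive £52.5; quantity = 275.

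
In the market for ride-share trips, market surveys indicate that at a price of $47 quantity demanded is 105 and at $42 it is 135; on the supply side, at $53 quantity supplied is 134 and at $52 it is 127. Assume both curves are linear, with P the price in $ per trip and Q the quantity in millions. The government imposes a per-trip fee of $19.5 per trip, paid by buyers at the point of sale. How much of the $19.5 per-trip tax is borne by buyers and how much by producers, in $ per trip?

Buyers bear $10.5 per trip; producers bear $9 per trip.

Demand slope: (135 − 105)/(42 − 47) = -6, so Qd = 387 − 6P.
Supply slope: (127 − 134)/(52 − 53) = 7, so Qs = 7P − 237.
Before the tax: set 387 − 6P = 7P − 237 → P* = $48, Q* = 99.
With the tax collected from buyers, demand (in seller-price terms) shifts: Qd = 387 − 6(P + 19.5).
New equilibrium: buyers pay $58.5, producers receive $39, Q = 36. (Wedge: Pb − Ps = 19.5.)
Burden on buyers: $10.5; on producers: $9. (They sum to $19.5.)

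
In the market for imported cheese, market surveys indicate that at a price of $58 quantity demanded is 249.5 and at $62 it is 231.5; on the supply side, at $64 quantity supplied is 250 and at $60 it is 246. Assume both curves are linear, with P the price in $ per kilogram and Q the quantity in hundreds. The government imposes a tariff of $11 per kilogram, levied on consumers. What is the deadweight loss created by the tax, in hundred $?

Deadweight loss = $49.5 hundred.

Demand slope: (231.5 − 249.5)/(62 − 58) = -4.5, so Qd = 510.5 − 4.5P.
Supply slope: (246 − 250)/(60 − 64) = 1, so Qs = P + 186.
Without the tax, 510.5 − 4.5P = P + 186 gives 5.5P = 324.5, so P* = $59 and Q* = 245.
With the tax collected from consumers, demand (in seller-price terms) shifts: Qd = 510.5 − 4.5(P + 11).
Solving gives Q = 236 with consumers paying $61 and sellers receiving $50 (the $11 wedge).
Quantity falls by |ΔQ| = |245 − 236| = 9.
DWL = ½ · t · |ΔQ| = ½ · 11 · 9 = $49.5.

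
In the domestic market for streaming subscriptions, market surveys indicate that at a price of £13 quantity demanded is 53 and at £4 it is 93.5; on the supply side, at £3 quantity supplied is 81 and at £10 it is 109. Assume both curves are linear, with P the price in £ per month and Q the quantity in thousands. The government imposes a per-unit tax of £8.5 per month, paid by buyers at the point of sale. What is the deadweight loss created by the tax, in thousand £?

Deadweight loss = £76.5 thousand.

Demand slope: (93.5 − 53)/(4 − 13) = -4.5, so Qd = 111.5 − 4.5P.
Supply slope: (109 − 81)/(10 − 3) = 4, so Qs = 4P + 69.
Without the tax, 111.5 − 4.5P = 4P + 69 gives 8.5P = 42.5, so P* = £5 and Q* = 89.
With the tax collected from buyers, demand (in seller-price terms) shifts: Qd = 111.5 − 4.5(P + 8.5).
New equilibrium: buyers pay £9, sellers receive £0.5, Q = 71. (Wedge: Pb − Ps = 8.5.)
Quantity falls by |ΔQ| = |89 − 71| = 18.
DWL = ½ · t · |ΔQ| = ½ · 8.5 · 18 = £76.5.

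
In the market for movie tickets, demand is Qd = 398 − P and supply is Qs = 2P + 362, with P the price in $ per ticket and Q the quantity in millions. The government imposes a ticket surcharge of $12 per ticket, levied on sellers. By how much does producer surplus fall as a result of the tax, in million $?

Producer surplus falls by $1528 million.

Without the tax, 398 − P = 2P + 362 gives 3P = 36, so P* = $12 and Q* = 386.
With the tax collected from sellers, supply shifts: Qs = 2(P − 12) + 362.
New equilibrium: consumers pay $20, sellers receive $8, Q = 378. (Wedge: Pb − Ps = 12.)
ΔPS is the trapezoid between Q = 378 and Q = 386 of height $4: ½ · (386 + 378) · 4 = $1528.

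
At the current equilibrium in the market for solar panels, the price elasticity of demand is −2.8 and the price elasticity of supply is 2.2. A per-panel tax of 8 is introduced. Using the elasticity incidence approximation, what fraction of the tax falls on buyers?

Incidence ratio: buyers' share ≈ εs / (εs + |εd|) = 2.2 / (2.2 + 2.8) = 0.44.
Supply is the less elastic side, so buyers bear the smaller share.

Buyers' share ≈ 0.44.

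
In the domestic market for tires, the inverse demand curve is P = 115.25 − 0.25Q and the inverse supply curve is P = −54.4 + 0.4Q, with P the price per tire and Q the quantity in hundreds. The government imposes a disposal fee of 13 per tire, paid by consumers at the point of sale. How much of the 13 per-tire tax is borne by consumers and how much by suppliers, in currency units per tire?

Consumers bear 5 per tire; suppliers bear 8 per tire.

Rewrite in direct form: Qd = 461 − 4P and Qs = 2.5P + 136.
Without the tax, 461 − 4P = 2.5P + 136 gives 6.5P = 325, so P* = 50 and Q* = 261.
With the tax collected from consumers, demand (in seller-price terms) shifts: Qd = 461 − 4(P + 13).
Solving gives Q = 241 with consumers paying 55 and suppliers receiving 42 (the 13 wedge).
Burden on consumers: 5; on suppliers: 8. (They sum to 13.)
The less price-elastic side of the market bears the larger share of a per-unit tax.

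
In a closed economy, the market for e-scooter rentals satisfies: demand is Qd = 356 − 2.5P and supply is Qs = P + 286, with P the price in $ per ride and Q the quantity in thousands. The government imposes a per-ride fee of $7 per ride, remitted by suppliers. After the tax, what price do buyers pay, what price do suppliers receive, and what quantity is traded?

Before the tax: set 356 − 2.5P = P + 286 → P* = $20, Q* = 306.
With the tax collected from suppliers, supply shifts: Qs = (P − 7) + 286.
Solving gives Q = 301 with buyers paying $22 and suppliers receiving $15 (the $7 wedge).
The less price-elastic side of the market bears the larger share of a per-unit tax.

Buyers pay $22; suppliers receive $15; quantity = 301.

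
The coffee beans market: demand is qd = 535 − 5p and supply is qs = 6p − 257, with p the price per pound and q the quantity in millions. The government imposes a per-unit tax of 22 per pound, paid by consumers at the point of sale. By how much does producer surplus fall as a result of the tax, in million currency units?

Without the tax, 535 − 5p = 6p − 257 gives 11p = 792, so p* = 72 and q* = 175.
With the tax collected from consumers, demand (in seller-price terms) shifts: qd = 535 − 5(p + 22).
New equilibrium: consumers pay 84, sellers receive 62, q = 115. (Wedge: pb − ps = 22.)
ΔPS is the trapezoid between Q = 115 and Q = 175 of height 10: ½ · (175 + 115) · 10 = 1450.

Producer surplus falls by 1450 million.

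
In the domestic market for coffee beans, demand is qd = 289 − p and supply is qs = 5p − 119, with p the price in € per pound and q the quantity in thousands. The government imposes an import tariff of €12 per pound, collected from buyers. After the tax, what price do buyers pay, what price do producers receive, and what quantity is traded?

Before the tax: set 289 − p = 5p − 119 → p* = €68, q* = 221.
With the tax collected from buyers, demand (in seller-price terms) shifts: qd = 289 − (p + 12).
New equilibrium: buyers pay €78, producers receive €66, q = 211. (Wedge: pb − ps = 12.)

Buyers pay €78; producers receive €66; quantity = 211.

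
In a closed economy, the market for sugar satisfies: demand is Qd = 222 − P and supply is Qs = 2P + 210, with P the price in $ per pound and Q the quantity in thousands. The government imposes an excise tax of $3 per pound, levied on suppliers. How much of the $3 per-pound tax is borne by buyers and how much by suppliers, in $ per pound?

Before the tax: set 222 − P = 2P + 210 → P* = $4, Q* = 218.
With the tax collected from suppliers, supply shifts: Qs = 2(P − 3) + 210.
Solving gives Q = 216 with buyers paying $6 and suppliers receiving $3 (the $3 wedge).
Burden on buyers: $2; on suppliers: $1. (They sum to $3.)
The less price-elastic side of the market bears the larger share of a per-unit tax.

Buyers bear $2 per pound; suppliers bear $1 per pound.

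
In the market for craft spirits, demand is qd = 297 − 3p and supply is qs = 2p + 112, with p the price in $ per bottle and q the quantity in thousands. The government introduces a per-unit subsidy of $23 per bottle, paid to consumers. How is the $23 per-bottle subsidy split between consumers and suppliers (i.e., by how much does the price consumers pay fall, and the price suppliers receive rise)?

Consumers gain $9.2 per bottle; suppliers gain $13.8 per bottle.

Without the subsidy, 297 − 3p = 2p + 112 gives 5p = 185, so p* = $37 and q* = 186.
With a per-unit subsidy paid to consumers, each effectively pays p − 23, so demand becomes qd = 297 − 3(p − 23).
New equilibrium: consumers pay $27.8, suppliers receive $50.8, q = 213.6. (Wedge: pb − ps = −23.)
Gain to consumers: $9.2; to suppliers: $13.8. (They sum to $23.)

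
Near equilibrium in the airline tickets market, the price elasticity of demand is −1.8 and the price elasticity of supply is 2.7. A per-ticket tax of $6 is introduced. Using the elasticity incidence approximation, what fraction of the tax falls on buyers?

Buyers' share ≈ 0.6.

Incidence ratio: buyers' share ≈ εs / (εs + |εd|) = 2.7 / (2.7 + 1.8) = 0.6.
Supply is the more elastic side, so buyers bear the larger share.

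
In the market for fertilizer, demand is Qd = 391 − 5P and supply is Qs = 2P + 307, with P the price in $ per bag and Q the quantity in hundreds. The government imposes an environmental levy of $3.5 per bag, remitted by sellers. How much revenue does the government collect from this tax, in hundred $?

Tax revenue = $1141 hundred.

Without the tax, 391 − 5P = 2P + 307 gives 7P = 84, so P* = $12 and Q* = 331.
With the tax collected from sellers, supply shifts: Qs = 2(P − 3.5) + 307.
New equilibrium: consumers pay $13, sellers receive $9.5, Q = 326. (Wedge: Pb − Ps = 3.5.)
Revenue = t · Q = 3.5 · 326 = $1141.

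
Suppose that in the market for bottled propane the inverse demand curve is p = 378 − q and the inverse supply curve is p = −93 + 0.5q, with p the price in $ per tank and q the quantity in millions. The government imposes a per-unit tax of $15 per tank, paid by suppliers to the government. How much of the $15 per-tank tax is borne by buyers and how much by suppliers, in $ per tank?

Buyers bear $10 per tank; suppliers bear $5 per tank.

Rewrite in direct form: qd = 378 − p and qs = 2p + 186.
Without the tax, 378 − p = 2p + 186 gives 3p = 192, so p* = $64 and q* = 314.
With the tax collected from suppliers, supply shifts: qs = 2(p − 15) + 186.
Solving gives q = 304 with buyers paying $74 and suppliers receiving $59 (the $15 wedge).
Burden on buyers: $10; on suppliers: $5. (They sum to $15.)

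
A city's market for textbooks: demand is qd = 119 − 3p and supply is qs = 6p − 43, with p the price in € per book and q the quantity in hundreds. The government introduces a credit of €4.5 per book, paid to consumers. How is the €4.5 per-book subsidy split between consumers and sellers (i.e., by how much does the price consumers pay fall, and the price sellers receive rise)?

Consumers gain €3 per book; sellers gain €1.5 per book.

Without the subsidy, 119 − 3p = 6p − 43 gives 9p = 162, so p* = €18 and q* = 65.
With a per-unit subsidy paid to consumers, each effectively pays p − 4.5, so demand becomes qd = 119 − 3(p − 4.5).
New equilibrium: consumers pay €15, sellers receive €19.5, q = 74. (Wedge: pb − ps = −4.5.)
Gain to consumers: €3; to sellers: €1.5. (They sum to €4.5.)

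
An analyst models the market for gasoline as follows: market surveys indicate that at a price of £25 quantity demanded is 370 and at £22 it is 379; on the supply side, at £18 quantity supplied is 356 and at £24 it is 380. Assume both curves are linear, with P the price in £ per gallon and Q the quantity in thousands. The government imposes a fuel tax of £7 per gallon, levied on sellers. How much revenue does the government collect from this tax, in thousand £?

Tax revenue = £2548 thousand.

Demand slope: (379 − 370)/(22 − 25) = -3, so Qd = 445 − 3P.
Supply slope: (380 − 356)/(24 − 18) = 4, so Qs = 4P + 284.
Without the tax, 445 − 3P = 4P + 284 gives 7P = 161, so P* = £23 and Q* = 376.
With the tax collected from sellers, supply shifts: Qs = 4(P − 7) + 284.
New equilibrium: buyers pay £27, sellers receive £20, Q = 364. (Wedge: Pb − Ps = 7.)
Revenue = t · Q = 7 · 364 = £2548.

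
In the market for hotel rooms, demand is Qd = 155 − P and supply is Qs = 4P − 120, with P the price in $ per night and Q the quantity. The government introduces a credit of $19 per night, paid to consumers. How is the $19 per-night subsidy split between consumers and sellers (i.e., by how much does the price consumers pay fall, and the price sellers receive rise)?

Consumers gain $15.2 per night; sellers gain $3.8 per night.

Without the subsidy, 155 − P = 4P − 120 gives 5P = 275, so P* = $55 and Q* = 100.
With a per-unit subsidy paid to consumers, each effectively pays P − 19, so demand becomes Qd = 155 − (P − 19).
New equilibrium: consumers pay $39.8, sellers receive $58.8, Q = 115.2. (Wedge: Pb − Ps = −19.)
Gain to consumers: $15.2; to sellers: $3.8. (They sum to $19.)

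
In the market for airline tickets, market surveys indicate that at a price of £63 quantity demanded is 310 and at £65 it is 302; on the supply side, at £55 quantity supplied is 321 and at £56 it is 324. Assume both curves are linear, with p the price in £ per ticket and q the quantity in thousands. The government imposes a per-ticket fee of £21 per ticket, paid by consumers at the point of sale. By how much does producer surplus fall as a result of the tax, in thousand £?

Demand slope: (302 − 310)/(65 − 63) = -4, so qd = 562 − 4p.
Supply slope: (324 − 321)/(56 − 55) = 3, so qs = 3p + 156.
Before the tax: set 562 − 4p = 3p + 156 → p* = £58, q* = 330.
With the tax collected from consumers, demand (in seller-price terms) shifts: qd = 562 − 4(p + 21).
Solving gives q = 294 with consumers paying £67 and sellers receiving £46 (the £21 wedge).
ΔPS is the trapezoid between Q = 294 and Q = 330 of height £12: ½ · (330 + 294) · 12 = £3744.

Producer surplus falls by £3744 thousand.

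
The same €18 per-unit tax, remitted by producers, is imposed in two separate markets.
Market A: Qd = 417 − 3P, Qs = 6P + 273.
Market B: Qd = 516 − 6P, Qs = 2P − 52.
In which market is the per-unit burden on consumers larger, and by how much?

Market A: pre-tax P* = €16, Q* = 369; post-tax Q = 333; per-unit burden on consumers = €12.
Market B: pre-tax P* = €71, Q* = 90; post-tax Q = 63; per-unit burden on consumers = €4.5.
Difference: €12 vs €4.5 → market A is larger by €7.5.

Market A, by €7.5.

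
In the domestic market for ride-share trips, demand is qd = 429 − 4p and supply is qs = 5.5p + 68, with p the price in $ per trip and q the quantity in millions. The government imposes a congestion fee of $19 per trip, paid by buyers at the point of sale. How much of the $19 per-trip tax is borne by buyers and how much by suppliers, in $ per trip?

Buyers bear $11 per trip; suppliers bear $8 per trip.

Before the tax: set 429 − 4p = 5.5p + 68 → p* = $38, q* = 277.
With the tax collected from buyers, demand (in seller-price terms) shifts: qd = 429 − 4(p + 19).
New equilibrium: buyers pay $49, suppliers receive $30, q = 233. (Wedge: pb − ps = 19.)
Burden on buyers: $11; on suppliers: $8. (They sum to $19.)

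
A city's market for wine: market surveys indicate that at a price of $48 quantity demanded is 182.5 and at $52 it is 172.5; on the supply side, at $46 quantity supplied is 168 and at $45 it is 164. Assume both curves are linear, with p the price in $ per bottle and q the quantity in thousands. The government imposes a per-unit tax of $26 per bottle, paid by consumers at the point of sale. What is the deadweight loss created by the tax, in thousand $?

Demand slope: (172.5 − 182.5)/(52 − 48) = -2.5, so qd = 302.5 − 2.5p.
Supply slope: (164 − 168)/(45 − 46) = 4, so qs = 4p − 16.
Without the tax, 302.5 − 2.5p = 4p − 16 gives 6.5p = 318.5, so p* = $49 and q* = 180.
With the tax collected from consumers, demand (in seller-price terms) shifts: qd = 302.5 − 2.5(p + 26).
New equilibrium: consumers pay $65, producers receive $39, q = 140. (Wedge: pb − ps = 26.)
Quantity falls by |ΔQ| = |180 − 140| = 40.
DWL = ½ · t · |ΔQ| = ½ · 26 · 40 = $520.

Deadweight loss = $520 thousand.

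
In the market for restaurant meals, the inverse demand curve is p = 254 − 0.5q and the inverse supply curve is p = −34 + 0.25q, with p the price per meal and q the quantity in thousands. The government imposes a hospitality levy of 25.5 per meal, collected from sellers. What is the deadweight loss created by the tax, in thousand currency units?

Deadweight loss = 433.5 thousand.

Rewrite in direct form: qd = 508 − 2p and qs = 4p + 136.
Before the tax: set 508 − 2p = 4p + 136 → p* = 62, q* = 384.
With the tax collected from sellers, supply shifts: qs = 4(p − 25.5) + 136.
New equilibrium: consumers pay 79, sellers receive 53.5, q = 350. (Wedge: pb − ps = 25.5.)
Quantity falls by |ΔQ| = |384 − 350| = 34.
DWL = ½ · t · |ΔQ| = ½ · 25.5 · 34 = 433.5.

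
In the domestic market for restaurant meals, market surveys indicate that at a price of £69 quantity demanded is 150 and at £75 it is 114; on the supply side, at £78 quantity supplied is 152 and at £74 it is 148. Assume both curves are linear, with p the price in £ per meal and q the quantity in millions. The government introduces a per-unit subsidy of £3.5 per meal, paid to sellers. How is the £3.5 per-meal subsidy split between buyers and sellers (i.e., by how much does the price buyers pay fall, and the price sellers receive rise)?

Buyers gain £0.5 per meal; sellers gain £3 per meal.

Demand slope: (114 − 150)/(75 − 69) = -6, so qd = 564 − 6p.
Supply slope: (148 − 152)/(74 − 78) = 1, so qs = p + 74.
Before the subsidy: set 564 − 6p = p + 74 → p* = £70, q* = 144.
With a per-unit subsidy paid to sellers, each receives p + 3.5 per unit sold, so supply becomes qs = (p + 3.5) + 74.
New equilibrium: buyers pay £69.5, sellers receive £73, q = 147. (Wedge: pb − ps = −3.5.)
Gain to buyers: £0.5; to sellers: £3. (They sum to £3.5.)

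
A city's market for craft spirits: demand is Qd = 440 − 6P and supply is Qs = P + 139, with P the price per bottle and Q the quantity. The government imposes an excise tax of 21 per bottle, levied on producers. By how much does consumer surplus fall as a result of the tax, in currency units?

Before the tax: set 440 − 6P = P + 139 → P* = 43, Q* = 182.
With the tax collected from producers, supply shifts: Qs = (P − 21) + 139.
Solving gives Q = 164 with buyers paying 46 and producers receiving 25 (the 21 wedge).
ΔCS is the trapezoid between Q = 164 and Q = 182 of height 3: ½ · (182 + 164) · 3 = 519.

Consumer surplus falls by 519.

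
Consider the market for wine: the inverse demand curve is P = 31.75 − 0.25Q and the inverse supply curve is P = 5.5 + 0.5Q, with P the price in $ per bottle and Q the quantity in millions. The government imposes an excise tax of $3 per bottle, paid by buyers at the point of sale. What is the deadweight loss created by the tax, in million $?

Rewrite in direct form: Qd = 127 − 4P and Qs = 2P − 11.
Before the tax: set 127 − 4P = 2P − 11 → P* = $23, Q* = 35.
With the tax collected from buyers, demand (in seller-price terms) shifts: Qd = 127 − 4(P + 3).
Solving gives Q = 31 with buyers paying $24 and sellers receiving $21 (the $3 wedge).
Quantity falls by |ΔQ| = |35 − 31| = 4.
DWL = ½ · t · |ΔQ| = ½ · 3 · 4 = $6.

Deadweight loss = $6 million.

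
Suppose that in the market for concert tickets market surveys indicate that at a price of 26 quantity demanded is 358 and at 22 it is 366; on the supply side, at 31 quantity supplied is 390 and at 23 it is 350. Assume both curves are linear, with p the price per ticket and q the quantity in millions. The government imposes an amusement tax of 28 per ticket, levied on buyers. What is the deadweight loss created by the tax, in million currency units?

Deadweight loss = 560 million.

Demand slope: (366 − 358)/(22 − 26) = -2, so qd = 410 − 2p.
Supply slope: (350 − 390)/(23 − 31) = 5, so qs = 5p + 235.
Without the tax, 410 − 2p = 5p + 235 gives 7p = 175, so p* = 25 and q* = 360.
With the tax collected from buyers, demand (in seller-price terms) shifts: qd = 410 − 2(p + 28).
New equilibrium: buyers pay 45, producers receive 17, q = 320. (Wedge: pb − ps = 28.)
Quantity falls by |ΔQ| = |360 − 320| = 40.
DWL = ½ · t · |ΔQ| = ½ · 28 · 40 = 560.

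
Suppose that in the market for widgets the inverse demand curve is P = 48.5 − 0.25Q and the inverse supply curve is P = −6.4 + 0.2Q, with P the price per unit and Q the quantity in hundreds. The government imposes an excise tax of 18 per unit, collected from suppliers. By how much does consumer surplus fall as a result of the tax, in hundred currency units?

Consumer surplus falls by 1020 hundred.

Rewrite in direct form: Qd = 194 − 4P and Qs = 5P + 32.
Before the tax: set 194 − 4P = 5P + 32 → P* = 18, Q* = 122.
With the tax collected from suppliers, supply shifts: Qs = 5(P − 18) + 32.
Solving gives Q = 82 with consumers paying 28 and suppliers receiving 10 (the 18 wedge).
ΔCS is the trapezoid between Q = 82 and Q = 122 of height 10: ½ · (122 + 82) · 10 = 1020.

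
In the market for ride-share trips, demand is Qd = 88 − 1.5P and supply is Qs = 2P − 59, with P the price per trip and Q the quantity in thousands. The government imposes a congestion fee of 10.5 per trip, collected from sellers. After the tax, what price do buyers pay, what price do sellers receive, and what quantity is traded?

Before the tax: set 88 − 1.5P = 2P − 59 → P* = 42, Q* = 25.
With the tax collected from sellers, supply shifts: Qs = 2(P − 10.5) − 59.
New equilibrium: buyers pay 48, sellers receive 37.5, Q = 16. (Wedge: Pb − Ps = 10.5.)

Buyers pay 48; sellers receive 37.5; quantity = 16.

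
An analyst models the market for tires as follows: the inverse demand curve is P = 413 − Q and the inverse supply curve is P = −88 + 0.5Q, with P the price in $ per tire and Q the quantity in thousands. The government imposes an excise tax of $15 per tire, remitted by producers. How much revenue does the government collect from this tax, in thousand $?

Inverting to Q(P) form: Qd = 413 − P; Qs = 2P + 176.
Before the tax: set 413 − P = 2P + 176 → P* = $79, Q* = 334.
With the tax collected from producers, supply shifts: Qs = 2(P − 15) + 176.
Solving gives Q = 324 with consumers paying $89 and producers receiving $74 (the $15 wedge).
Revenue = t · Q = 15 · 324 = $4860.

Tax revenue = $4860 thousand.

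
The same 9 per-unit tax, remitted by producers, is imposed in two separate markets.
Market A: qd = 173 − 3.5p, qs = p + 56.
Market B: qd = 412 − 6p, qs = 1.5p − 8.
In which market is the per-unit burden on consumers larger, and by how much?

Market A, by 0.2.

Market A: pre-tax p* = 26, q* = 82; post-tax q = 75; per-unit burden on consumers = 2.
Market B: pre-tax p* = 56, q* = 76; post-tax q = 65.2; per-unit burden on consumers = 1.8.
Difference: 2 vs 1.8 → market A is larger by 0.2.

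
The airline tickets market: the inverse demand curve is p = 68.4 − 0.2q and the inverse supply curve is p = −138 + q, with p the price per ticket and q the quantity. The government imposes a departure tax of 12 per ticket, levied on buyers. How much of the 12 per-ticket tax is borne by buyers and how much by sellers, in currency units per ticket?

Rewrite in direct form: qd = 342 − 5p and qs = p + 138.
Before the tax: set 342 − 5p = p + 138 → p* = 34, q* = 172.
With the tax collected from buyers, demand (in seller-price terms) shifts: qd = 342 − 5(p + 12).
Solving gives q = 162 with buyers paying 36 and sellers receiving 24 (the 12 wedge).
Burden on buyers: 2; on sellers: 10. (They sum to 12.)
The less price-elastic side of the market bears the larger share of a per-unit tax.

Buyers bear 2 per ticket; sellers bear 10 per ticket.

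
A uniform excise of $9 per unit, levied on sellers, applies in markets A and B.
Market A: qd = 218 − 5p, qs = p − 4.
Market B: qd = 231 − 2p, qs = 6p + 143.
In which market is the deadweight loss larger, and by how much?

Market B, by $27.

Market A: pre-tax p* = $37, q* = 33; post-tax q = 25.5; deadweight loss = $33.75.
Market B: pre-tax p* = $11, q* = 209; post-tax q = 195.5; deadweight loss = $60.75.
Difference: $33.75 vs $60.75 → market B is larger by $27.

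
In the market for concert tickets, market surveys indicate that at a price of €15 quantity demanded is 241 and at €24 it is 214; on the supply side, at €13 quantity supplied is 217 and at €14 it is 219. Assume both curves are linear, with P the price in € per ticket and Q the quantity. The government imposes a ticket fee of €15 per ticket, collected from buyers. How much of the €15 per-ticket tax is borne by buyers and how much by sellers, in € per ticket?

Buyers bear €6 per ticket; sellers bear €9 per ticket.

Demand slope: (214 − 241)/(24 − 15) = -3, so Qd = 286 − 3P.
Supply slope: (219 − 217)/(14 − 13) = 2, so Qs = 2P + 191.
Without the tax, 286 − 3P = 2P + 191 gives 5P = 95, so P* = €19 and Q* = 229.
With the tax collected from buyers, demand (in seller-price terms) shifts: Qd = 286 − 3(P + 15).
New equilibrium: buyers pay €25, sellers receive €10, Q = 211. (Wedge: Pb − Ps = 15.)
Burden on buyers: €6; on sellers: €9. (They sum to €15.)
The less price-elastic side of the market bears the larger share of a per-unit tax.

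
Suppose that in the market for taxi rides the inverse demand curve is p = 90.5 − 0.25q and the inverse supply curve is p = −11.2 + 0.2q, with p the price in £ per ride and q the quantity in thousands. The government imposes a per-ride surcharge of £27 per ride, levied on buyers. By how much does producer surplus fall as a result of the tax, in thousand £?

Inverting to q(p) form: qd = 362 − 4p; qs = 5p + 56.
Without the tax, 362 − 4p = 5p + 56 gives 9p = 306, so p* = £34 and q* = 226.
With the tax collected from buyers, demand (in seller-price terms) shifts: qd = 362 − 4(p + 27).
Solving gives q = 166 with buyers paying £49 and sellers receiving £22 (the £27 wedge).
ΔPS is the trapezoid between Q = 166 and Q = 226 of height £12: ½ · (226 + 166) · 12 = £2352.

Producer surplus falls by £2352 thousand.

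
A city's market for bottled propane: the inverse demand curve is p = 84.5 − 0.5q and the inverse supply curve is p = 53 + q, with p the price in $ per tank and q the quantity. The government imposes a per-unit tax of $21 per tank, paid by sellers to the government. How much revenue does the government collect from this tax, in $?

Inverting to q(p) form: qd = 169 − 2p; qs = p − 53.
Without the tax, 169 − 2p = p − 53 gives 3p = 222, so p* = $74 and q* = 21.
With the tax collected from sellers, supply shifts: qs = (p − 21) − 53.
New equilibrium: buyers pay $81, sellers receive $60, q = 7. (Wedge: pb − ps = 21.)
Revenue = t · Q = 21 · 7 = $147.

Tax revenue = $147.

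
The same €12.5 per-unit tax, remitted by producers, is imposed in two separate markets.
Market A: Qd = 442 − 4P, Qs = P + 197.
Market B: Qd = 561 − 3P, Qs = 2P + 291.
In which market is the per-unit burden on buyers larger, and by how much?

Market A: pre-tax P* = €49, Q* = 246; post-tax Q = 236; per-unit burden on buyers = €2.5.
Market B: pre-tax P* = €54, Q* = 399; post-tax Q = 384; per-unit burden on buyers = €5.
Difference: €2.5 vs €5 → market B is larger by €2.5.

Market B, by €2.5.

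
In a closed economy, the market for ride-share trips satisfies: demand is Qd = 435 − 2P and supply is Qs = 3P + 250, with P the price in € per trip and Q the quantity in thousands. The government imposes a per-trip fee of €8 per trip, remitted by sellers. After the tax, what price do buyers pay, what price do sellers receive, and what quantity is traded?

Without the tax, 435 − 2P = 3P + 250 gives 5P = 185, so P* = €37 and Q* = 361.
With the tax collected from sellers, supply shifts: Qs = 3(P − 8) + 250.
New equilibrium: buyers pay €41.8, sellers receive €33.8, Q = 351.4. (Wedge: Pb − Ps = 8.)

Buyers pay €41.8; sellers receive €33.8; quantity = 351.4.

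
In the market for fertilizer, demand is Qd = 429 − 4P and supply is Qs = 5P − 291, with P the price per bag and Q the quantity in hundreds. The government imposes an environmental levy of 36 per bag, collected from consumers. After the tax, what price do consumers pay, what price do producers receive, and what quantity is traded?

Before the tax: set 429 − 4P = 5P − 291 → P* = 80, Q* = 109.
With the tax collected from consumers, demand (in seller-price terms) shifts: Qd = 429 − 4(P + 36).
New equilibrium: consumers pay 100, producers receive 64, Q = 29. (Wedge: Pb − Ps = 36.)

Consumers pay 100; producers receive 64; quantity = 29.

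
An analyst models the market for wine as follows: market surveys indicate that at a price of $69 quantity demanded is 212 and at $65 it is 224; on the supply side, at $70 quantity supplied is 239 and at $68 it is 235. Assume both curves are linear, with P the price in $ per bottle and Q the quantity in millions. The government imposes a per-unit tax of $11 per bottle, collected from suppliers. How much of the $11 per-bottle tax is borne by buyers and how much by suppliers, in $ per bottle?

Demand slope: (224 − 212)/(65 − 69) = -3, so Qd = 419 − 3P.
Supply slope: (235 − 239)/(68 − 70) = 2, so Qs = 2P + 99.
Before the tax: set 419 − 3P = 2P + 99 → P* = $64, Q* = 227.
With the tax collected from suppliers, supply shifts: Qs = 2(P − 11) + 99.
Solving gives Q = 213.8 with buyers paying $68.4 and suppliers receiving $57.4 (the $11 wedge).
Burden on buyers: $4.4; on suppliers: $6.6. (They sum to $11.)
The less price-elastic side of the market bears the larger share of a per-unit tax.

Buyers bear $4.4 per bottle; suppliers bear $6.6 per bottle.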